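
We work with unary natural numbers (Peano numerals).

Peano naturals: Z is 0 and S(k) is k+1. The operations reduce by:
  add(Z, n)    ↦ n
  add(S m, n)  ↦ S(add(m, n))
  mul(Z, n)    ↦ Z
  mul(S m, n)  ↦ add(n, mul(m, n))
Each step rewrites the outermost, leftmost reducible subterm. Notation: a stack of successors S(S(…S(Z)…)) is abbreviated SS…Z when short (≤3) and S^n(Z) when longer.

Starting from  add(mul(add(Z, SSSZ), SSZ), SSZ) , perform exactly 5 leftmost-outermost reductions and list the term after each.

  start: add(mul(add(Z, SSSZ), SSZ), SSZ)
  [1] add(mul(SSSZ, SSZ), SSZ)
  [2] add(add(SSZ, mul(SSZ, SSZ)), SSZ)
  [3] add(S(add(SZ, mul(SSZ, SSZ))), SSZ)
  [4] S(add(add(SZ, mul(SSZ, SSZ)), SSZ))
  [5] S(add(S(add(Z, mul(SSZ, SSZ))), SSZ))

Answer: after 5 steps: S(add(S(add(Z, mul(SSZ, SSZ))), SSZ))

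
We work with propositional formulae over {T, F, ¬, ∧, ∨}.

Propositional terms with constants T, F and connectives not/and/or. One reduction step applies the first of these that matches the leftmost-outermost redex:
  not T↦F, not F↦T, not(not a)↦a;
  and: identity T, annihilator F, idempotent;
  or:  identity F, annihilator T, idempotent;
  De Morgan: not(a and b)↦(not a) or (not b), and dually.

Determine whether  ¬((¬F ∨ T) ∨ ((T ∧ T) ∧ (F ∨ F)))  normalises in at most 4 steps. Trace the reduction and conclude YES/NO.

  start: ¬((¬F ∨ T) ∨ ((T ∧ T) ∧ (F ∨ F)))
  step 1: ¬(¬F ∨ T) ∧ ¬((T ∧ T) ∧ (F ∨ F))
  step 2: (¬¬F ∧ ¬T) ∧ ¬((T ∧ T) ∧ (F ∨ F))
  step 3: (F ∧ ¬T) ∧ ¬((T ∧ T) ∧ (F ∨ F))
  step 4: F ∧ ¬((T ∧ T) ∧ (F ∨ F))

Answer: NO — after 4 steps the term is F ∧ ¬((T ∧ T) ∧ (F ∨ F)), not yet normal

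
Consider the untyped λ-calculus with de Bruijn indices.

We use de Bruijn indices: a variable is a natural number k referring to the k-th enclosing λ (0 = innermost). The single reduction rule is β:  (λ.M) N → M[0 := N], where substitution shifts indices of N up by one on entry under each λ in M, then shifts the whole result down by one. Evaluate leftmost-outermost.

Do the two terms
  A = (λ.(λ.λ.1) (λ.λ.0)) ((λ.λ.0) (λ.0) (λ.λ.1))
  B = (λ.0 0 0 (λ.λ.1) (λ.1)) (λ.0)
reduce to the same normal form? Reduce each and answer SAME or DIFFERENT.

Term A:
  start: (λ.(λ.λ.1) (λ.λ.0)) ((λ.λ.0) (λ.0) (λ.λ.1))
  [1] (λ.λ.1) (λ.λ.0)
  [2] λ.λ.λ.0

Term B:
  start: (λ.0 0 0 (λ.λ.1) (λ.1)) (λ.0)
  [1] (λ.0) (λ.0) (λ.0) (λ.λ.1) (λ.λ.0)
  [2] (λ.0) (λ.0) (λ.λ.1) (λ.λ.0)
  [3] (λ.0) (λ.λ.1) (λ.λ.0)
  [4] (λ.λ.1) (λ.λ.0)
  [5] λ.λ.λ.0

Answer: SAME — A ⇓ λ.λ.λ.0, B ⇓ λ.λ.λ.0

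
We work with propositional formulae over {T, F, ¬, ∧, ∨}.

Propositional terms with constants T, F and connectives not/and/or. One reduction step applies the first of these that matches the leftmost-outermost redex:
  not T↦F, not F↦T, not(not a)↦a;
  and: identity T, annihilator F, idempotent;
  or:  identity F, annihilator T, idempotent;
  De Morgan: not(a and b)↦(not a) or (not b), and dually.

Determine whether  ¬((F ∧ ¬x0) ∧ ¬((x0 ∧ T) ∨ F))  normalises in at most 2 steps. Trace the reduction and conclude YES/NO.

Answer: NO — after 2 steps the term is (¬F ∨ ¬¬x0) ∨ ¬¬((x0 ∧ T) ∨ F), not yet normal

Working:
  start: ¬((F ∧ ¬x0) ∧ ¬((x0 ∧ T) ∨ F))
  →1  ¬(F ∧ ¬x0) ∨ ¬¬((x0 ∧ T) ∨ F)
  →2  (¬F ∨ ¬¬x0) ∨ ¬¬((x0 ∧ T) ∨ F)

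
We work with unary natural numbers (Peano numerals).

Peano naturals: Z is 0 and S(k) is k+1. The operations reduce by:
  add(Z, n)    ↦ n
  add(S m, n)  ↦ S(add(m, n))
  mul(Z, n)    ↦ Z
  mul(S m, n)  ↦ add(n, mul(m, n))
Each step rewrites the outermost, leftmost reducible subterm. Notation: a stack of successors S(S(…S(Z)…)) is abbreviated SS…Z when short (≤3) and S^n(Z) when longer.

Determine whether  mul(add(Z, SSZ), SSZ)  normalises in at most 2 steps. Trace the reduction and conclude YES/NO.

  start: mul(add(Z, SSZ), SSZ)
  →1  mul(SSZ, SSZ)
  →2  add(SSZ, mul(SZ, SSZ))

Answer: NO — after 2 steps the term is add(SSZ, mul(SZ, SSZ)), not yet normal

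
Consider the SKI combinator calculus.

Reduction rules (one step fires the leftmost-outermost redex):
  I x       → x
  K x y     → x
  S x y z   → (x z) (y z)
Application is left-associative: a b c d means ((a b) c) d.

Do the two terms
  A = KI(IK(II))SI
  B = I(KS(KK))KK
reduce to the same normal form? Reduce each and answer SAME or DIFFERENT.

Answer: DIFFERENT — A ⇓ SI, B ⇓ SKK

Reduction:
Term A:
  start: KI(IK(II))SI
  [1] ISI
  [2] SI

Term B:
  start: I(KS(KK))KK
  [1] KS(KK)KK
  [2] SKK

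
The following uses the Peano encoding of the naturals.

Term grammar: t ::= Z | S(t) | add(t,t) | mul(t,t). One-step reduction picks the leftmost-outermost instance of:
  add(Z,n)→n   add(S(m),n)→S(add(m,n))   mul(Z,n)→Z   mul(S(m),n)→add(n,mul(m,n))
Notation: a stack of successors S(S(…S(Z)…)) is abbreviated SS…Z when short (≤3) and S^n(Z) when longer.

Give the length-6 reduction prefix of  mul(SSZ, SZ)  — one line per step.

Answer: after 6 steps: S(S(mul(Z, SZ)))

Working:
  start: mul(SSZ, SZ)
  →1  add(SZ, mul(SZ, SZ))
  →2  S(add(Z, mul(SZ, SZ)))
  →3  S(mul(SZ, SZ))
  →4  S(add(SZ, mul(Z, SZ)))
  →5  S(S(add(Z, mul(Z, SZ))))
  →6  S(S(mul(Z, SZ)))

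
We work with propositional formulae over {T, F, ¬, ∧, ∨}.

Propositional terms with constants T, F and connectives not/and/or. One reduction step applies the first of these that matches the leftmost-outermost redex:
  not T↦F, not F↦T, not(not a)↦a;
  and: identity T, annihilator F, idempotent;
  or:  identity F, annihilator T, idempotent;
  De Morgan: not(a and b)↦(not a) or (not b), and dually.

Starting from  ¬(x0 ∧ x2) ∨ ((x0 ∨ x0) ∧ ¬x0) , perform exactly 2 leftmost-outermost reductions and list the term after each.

Answer: after 2 steps: (¬x0 ∨ ¬x2) ∨ (x0 ∧ ¬x0)

Derivation:
  start: ¬(x0 ∧ x2) ∨ ((x0 ∨ x0) ∧ ¬x0)
  step 1: (¬x0 ∨ ¬x2) ∨ ((x0 ∨ x0) ∧ ¬x0)
  step 2: (¬x0 ∨ ¬x2) ∨ (x0 ∧ ¬x0)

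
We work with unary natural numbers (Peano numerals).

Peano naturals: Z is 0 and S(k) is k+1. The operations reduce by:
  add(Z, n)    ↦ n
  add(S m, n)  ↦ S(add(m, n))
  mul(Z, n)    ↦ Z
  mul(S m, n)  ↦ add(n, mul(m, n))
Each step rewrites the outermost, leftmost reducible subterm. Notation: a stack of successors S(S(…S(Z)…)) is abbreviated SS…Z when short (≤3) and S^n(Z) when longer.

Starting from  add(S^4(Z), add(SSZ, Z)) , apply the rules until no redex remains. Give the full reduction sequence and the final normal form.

Answer: normal form = S^6(Z)  (in 8 steps)

Reduction:
  start: add(S^4(Z), add(SSZ, Z))
  [1] S(add(SSSZ, add(SSZ, Z)))
  [2] S(S(add(SSZ, add(SSZ, Z))))
  [3] S(S(S(add(SZ, add(SSZ, Z)))))
  [4] S(S(S(S(add(Z, add(SSZ, Z))))))
  [5] S(S(S(S(add(SSZ, Z)))))
  [6] S(S(S(S(S(add(SZ, Z))))))
  [7] S(S(S(S(S(S(add(Z, Z)))))))
  [8] S^6(Z)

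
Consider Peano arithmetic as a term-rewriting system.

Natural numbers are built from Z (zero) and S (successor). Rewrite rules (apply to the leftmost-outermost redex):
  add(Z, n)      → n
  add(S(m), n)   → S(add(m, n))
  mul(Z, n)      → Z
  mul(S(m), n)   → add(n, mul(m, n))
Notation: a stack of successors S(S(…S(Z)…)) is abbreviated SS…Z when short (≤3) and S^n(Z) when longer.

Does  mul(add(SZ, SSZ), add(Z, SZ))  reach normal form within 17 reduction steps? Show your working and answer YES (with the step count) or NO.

Answer: YES — reaches normal form SSSZ in 15 ≤ 17 steps

Derivation:
  start: mul(add(SZ, SSZ), add(Z, SZ))
  step 1: mul(S(add(Z, SSZ)), add(Z, SZ))
  step 2: add(add(Z, SZ), mul(add(Z, SSZ), add(Z, SZ)))
  step 3: add(SZ, mul(add(Z, SSZ), add(Z, SZ)))
  step 4: S(add(Z, mul(add(Z, SSZ), add(Z, SZ))))
  step 5: S(mul(add(Z, SSZ), add(Z, SZ)))
  step 6: S(mul(SSZ, add(Z, SZ)))
  step 7: S(add(add(Z, SZ), mul(SZ, add(Z, SZ))))
  step 8: S(add(SZ, mul(SZ, add(Z, SZ))))
  step 9: S(S(add(Z, mul(SZ, add(Z, SZ)))))
  step 10: S(S(mul(SZ, add(Z, SZ))))
  step 11: S(S(add(add(Z, SZ), mul(Z, add(Z, SZ)))))
  step 12: S(S(add(SZ, mul(Z, add(Z, SZ)))))
  step 13: S(S(S(add(Z, mul(Z, add(Z, SZ))))))
  step 14: S(S(S(mul(Z, add(Z, SZ)))))
  step 15: SSSZ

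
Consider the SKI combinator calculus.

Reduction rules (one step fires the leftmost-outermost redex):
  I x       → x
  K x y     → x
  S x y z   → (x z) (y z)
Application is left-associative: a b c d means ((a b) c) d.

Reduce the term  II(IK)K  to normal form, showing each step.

Answer: normal form = KK  (in 3 steps)

Working:
  start: II(IK)K
  step 1: I(IK)K
  step 2: IKK
  step 3: KK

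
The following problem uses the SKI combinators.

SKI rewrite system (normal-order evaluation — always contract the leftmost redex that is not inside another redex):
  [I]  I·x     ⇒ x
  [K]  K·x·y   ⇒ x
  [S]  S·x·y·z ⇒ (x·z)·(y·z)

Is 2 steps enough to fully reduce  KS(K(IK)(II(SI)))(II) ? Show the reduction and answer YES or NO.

  start: KS(K(IK)(II(SI)))(II)
  →1  S(II)
  →2  SI

Answer: YES — reaches normal form SI in 2 ≤ 2 steps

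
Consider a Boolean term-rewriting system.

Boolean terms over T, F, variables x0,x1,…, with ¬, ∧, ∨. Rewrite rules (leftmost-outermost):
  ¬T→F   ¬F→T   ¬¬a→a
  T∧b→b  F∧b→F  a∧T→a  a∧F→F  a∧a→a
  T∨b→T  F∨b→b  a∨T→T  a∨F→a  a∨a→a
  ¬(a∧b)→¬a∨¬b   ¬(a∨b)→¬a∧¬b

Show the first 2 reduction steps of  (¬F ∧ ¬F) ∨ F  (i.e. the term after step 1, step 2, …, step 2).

Answer: after 2 steps: ¬F

Derivation:
  start: (¬F ∧ ¬F) ∨ F
  step 1: ¬F ∧ ¬F
  step 2: ¬F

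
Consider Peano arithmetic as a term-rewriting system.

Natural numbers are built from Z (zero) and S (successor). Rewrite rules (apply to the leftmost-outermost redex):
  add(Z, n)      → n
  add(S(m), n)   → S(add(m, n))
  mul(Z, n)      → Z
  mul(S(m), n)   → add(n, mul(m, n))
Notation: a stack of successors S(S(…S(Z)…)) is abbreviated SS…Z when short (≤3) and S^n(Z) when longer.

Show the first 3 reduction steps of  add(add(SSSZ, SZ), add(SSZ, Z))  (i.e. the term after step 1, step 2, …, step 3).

Answer: after 3 steps: S(add(S(add(SZ, SZ)), add(SSZ, Z)))

Reduction:
  start: add(add(SSSZ, SZ), add(SSZ, Z))
  [1] add(S(add(SSZ, SZ)), add(SSZ, Z))
  [2] S(add(add(SSZ, SZ), add(SSZ, Z)))
  [3] S(add(S(add(SZ, SZ)), add(SSZ, Z)))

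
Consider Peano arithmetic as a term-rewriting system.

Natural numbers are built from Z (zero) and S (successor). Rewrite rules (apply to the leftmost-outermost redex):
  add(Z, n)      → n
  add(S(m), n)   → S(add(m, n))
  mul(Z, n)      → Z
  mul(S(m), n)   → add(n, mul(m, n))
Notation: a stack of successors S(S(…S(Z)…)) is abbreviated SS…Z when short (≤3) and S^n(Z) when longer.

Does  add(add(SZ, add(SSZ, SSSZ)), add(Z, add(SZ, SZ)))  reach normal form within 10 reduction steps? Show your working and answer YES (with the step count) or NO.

Answer: NO — after 10 steps the term is S(S(S(S(S(add(SZ, add(Z, add(SZ, SZ)))))))), not yet normal

Reduction:
  start: add(add(SZ, add(SSZ, SSSZ)), add(Z, add(SZ, SZ)))
  step 1: add(S(add(Z, add(SSZ, SSSZ))), add(Z, add(SZ, SZ)))
  step 2: S(add(add(Z, add(SSZ, SSSZ)), add(Z, add(SZ, SZ))))
  step 3: S(add(add(SSZ, SSSZ), add(Z, add(SZ, SZ))))
  step 4: S(add(S(add(SZ, SSSZ)), add(Z, add(SZ, SZ))))
  step 5: S(S(add(add(SZ, SSSZ), add(Z, add(SZ, SZ)))))
  step 6: S(S(add(S(add(Z, SSSZ)), add(Z, add(SZ, SZ)))))
  step 7: S(S(S(add(add(Z, SSSZ), add(Z, add(SZ, SZ))))))
  step 8: S(S(S(add(SSSZ, add(Z, add(SZ, SZ))))))
  step 9: S(S(S(S(add(SSZ, add(Z, add(SZ, SZ)))))))
  step 10: S(S(S(S(S(add(SZ, add(Z, add(SZ, SZ))))))))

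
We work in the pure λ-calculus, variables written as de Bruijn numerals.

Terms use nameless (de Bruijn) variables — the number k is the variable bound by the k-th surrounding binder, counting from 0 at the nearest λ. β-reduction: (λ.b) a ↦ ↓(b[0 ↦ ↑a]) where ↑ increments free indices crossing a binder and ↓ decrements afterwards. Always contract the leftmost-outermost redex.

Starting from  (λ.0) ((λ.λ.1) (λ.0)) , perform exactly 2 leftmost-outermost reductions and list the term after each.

  start: (λ.0) ((λ.λ.1) (λ.0))
  →1  (λ.λ.1) (λ.0)
  →2  λ.λ.0

Answer: after 2 steps: λ.λ.0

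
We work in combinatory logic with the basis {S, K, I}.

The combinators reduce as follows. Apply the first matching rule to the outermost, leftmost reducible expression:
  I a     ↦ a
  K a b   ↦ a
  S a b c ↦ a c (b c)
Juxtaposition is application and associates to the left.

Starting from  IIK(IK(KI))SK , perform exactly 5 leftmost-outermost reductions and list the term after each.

Answer: after 5 steps: KI

Working:
  start: IIK(IK(KI))SK
  step 1: IK(IK(KI))SK
  step 2: K(IK(KI))SK
  step 3: IK(KI)K
  step 4: K(KI)K
  step 5: KI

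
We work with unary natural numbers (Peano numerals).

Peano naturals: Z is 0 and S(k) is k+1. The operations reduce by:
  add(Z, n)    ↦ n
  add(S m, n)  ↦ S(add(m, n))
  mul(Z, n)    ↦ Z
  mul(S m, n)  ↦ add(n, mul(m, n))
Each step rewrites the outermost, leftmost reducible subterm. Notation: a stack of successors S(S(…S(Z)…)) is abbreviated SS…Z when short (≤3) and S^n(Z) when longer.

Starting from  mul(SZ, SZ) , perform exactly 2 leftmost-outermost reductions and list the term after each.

Answer: after 2 steps: S(add(Z, mul(Z, SZ)))

Derivation:
  start: mul(SZ, SZ)
  [1] add(SZ, mul(Z, SZ))
  [2] S(add(Z, mul(Z, SZ)))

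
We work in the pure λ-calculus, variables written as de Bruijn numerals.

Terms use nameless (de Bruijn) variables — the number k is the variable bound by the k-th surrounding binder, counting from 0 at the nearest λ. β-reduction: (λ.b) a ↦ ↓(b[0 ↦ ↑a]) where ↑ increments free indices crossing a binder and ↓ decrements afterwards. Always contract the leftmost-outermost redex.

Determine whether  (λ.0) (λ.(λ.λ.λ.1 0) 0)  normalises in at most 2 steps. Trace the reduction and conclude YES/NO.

Answer: YES — reaches normal form λ.λ.λ.1 0 in 2 ≤ 2 steps

Derivation:
  start: (λ.0) (λ.(λ.λ.λ.1 0) 0)
  step 1: λ.(λ.λ.λ.1 0) 0
  step 2: λ.λ.λ.1 0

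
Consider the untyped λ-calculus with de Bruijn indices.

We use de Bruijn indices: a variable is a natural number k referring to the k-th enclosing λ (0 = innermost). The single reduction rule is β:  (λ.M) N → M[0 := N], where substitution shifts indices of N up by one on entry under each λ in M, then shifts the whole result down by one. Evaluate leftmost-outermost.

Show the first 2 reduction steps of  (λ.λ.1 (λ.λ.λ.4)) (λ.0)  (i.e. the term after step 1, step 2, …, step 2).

  start: (λ.λ.1 (λ.λ.λ.4)) (λ.0)
  [1] λ.(λ.0) (λ.λ.λ.λ.0)
  [2] λ.λ.λ.λ.λ.0

Answer: after 2 steps: λ.λ.λ.λ.λ.0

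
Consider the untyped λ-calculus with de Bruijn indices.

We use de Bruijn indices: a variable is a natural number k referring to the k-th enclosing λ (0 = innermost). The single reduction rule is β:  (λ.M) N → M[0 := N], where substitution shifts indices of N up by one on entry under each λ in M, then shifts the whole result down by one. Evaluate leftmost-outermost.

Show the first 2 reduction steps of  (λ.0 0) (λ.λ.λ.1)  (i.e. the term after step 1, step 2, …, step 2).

  start: (λ.0 0) (λ.λ.λ.1)
  [1] (λ.λ.λ.1) (λ.λ.λ.1)
  [2] λ.λ.1

Answer: after 2 steps: λ.λ.1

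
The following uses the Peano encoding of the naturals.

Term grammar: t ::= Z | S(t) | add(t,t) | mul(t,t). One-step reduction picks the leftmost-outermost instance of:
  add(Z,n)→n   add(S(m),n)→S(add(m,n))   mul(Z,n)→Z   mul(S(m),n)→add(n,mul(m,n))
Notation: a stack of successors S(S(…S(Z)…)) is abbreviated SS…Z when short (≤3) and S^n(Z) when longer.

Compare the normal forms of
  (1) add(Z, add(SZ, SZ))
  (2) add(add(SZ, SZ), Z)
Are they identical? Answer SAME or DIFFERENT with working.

Term A:
  start: add(Z, add(SZ, SZ))
  →1  add(SZ, SZ)
  →2  S(add(Z, SZ))
  →3  SSZ

Term B:
  start: add(add(SZ, SZ), Z)
  →1  add(S(add(Z, SZ)), Z)
  →2  S(add(add(Z, SZ), Z))
  →3  S(add(SZ, Z))
  →4  S(S(add(Z, Z)))
  →5  SSZ

Answer: SAME — A ⇓ SSZ, B ⇓ SSZ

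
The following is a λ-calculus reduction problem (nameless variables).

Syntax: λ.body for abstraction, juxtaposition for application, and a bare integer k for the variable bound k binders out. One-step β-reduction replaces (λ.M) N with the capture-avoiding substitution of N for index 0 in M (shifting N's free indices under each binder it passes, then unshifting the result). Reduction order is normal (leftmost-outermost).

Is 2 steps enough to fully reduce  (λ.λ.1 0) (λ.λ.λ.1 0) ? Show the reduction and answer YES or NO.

Answer: YES — reaches normal form λ.λ.λ.1 0 in 2 ≤ 2 steps

Reduction:
  start: (λ.λ.1 0) (λ.λ.λ.1 0)
  step 1: λ.(λ.λ.λ.1 0) 0
  step 2: λ.λ.λ.1 0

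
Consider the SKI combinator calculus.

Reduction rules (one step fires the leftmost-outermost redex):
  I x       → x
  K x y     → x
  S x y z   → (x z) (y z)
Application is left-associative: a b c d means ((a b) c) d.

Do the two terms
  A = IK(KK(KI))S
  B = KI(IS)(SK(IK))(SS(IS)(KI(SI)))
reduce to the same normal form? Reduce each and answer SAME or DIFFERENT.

Term A:
  start: IK(KK(KI))S
  [1] K(KK(KI))S
  [2] KK(KI)
  [3] K

Term B:
  start: KI(IS)(SK(IK))(SS(IS)(KI(SI)))
  [1] I(SK(IK))(SS(IS)(KI(SI)))
  [2] SK(IK)(SS(IS)(KI(SI)))
  [3] K(SS(IS)(KI(SI)))(IK(SS(IS)(KI(SI))))
  [4] SS(IS)(KI(SI))
  [5] S(KI(SI))(IS(KI(SI)))
  [6] SI(IS(KI(SI)))
  [7] SI(S(KI(SI)))
  [8] SI(SI)

Answer: DIFFERENT — A ⇓ K, B ⇓ SI(SI)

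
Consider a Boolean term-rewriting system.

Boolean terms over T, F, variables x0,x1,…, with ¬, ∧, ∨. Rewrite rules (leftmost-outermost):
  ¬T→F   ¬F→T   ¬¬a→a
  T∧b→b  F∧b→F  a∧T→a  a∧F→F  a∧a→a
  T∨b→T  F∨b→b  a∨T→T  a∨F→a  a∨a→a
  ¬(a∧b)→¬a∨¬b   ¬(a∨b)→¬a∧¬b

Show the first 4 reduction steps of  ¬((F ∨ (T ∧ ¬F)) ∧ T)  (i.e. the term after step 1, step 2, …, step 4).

  start: ¬((F ∨ (T ∧ ¬F)) ∧ T)
  →1  ¬(F ∨ (T ∧ ¬F)) ∨ ¬T
  →2  (¬F ∧ ¬(T ∧ ¬F)) ∨ ¬T
  →3  (T ∧ ¬(T ∧ ¬F)) ∨ ¬T
  →4  ¬(T ∧ ¬F) ∨ ¬T

Answer: after 4 steps: ¬(T ∧ ¬F) ∨ ¬T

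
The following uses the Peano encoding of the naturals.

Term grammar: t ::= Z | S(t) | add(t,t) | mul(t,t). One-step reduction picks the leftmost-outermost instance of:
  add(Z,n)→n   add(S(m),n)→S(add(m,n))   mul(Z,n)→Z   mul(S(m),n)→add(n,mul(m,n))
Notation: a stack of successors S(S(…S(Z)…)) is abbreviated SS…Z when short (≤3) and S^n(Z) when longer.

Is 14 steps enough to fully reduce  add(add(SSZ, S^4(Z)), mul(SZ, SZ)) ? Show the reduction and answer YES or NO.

  start: add(add(SSZ, S^4(Z)), mul(SZ, SZ))
  step 1: add(S(add(SZ, S^4(Z))), mul(SZ, SZ))
  step 2: S(add(add(SZ, S^4(Z)), mul(SZ, SZ)))
  step 3: S(add(S(add(Z, S^4(Z))), mul(SZ, SZ)))
  step 4: S(S(add(add(Z, S^4(Z)), mul(SZ, SZ))))
  step 5: S(S(add(S^4(Z), mul(SZ, SZ))))
  step 6: S(S(S(add(SSSZ, mul(SZ, SZ)))))
  step 7: S(S(S(S(add(SSZ, mul(SZ, SZ))))))
  step 8: S(S(S(S(S(add(SZ, mul(SZ, SZ)))))))
  step 9: S(S(S(S(S(S(add(Z, mul(SZ, SZ))))))))
  step 10: S(S(S(S(S(S(mul(SZ, SZ)))))))
  step 11: S(S(S(S(S(S(add(SZ, mul(Z, SZ))))))))
  step 12: S(S(S(S(S(S(S(add(Z, mul(Z, SZ)))))))))
  step 13: S(S(S(S(S(S(S(mul(Z, SZ))))))))
  step 14: S^7(Z)

Answer: YES — reaches normal form S^7(Z) in 14 ≤ 14 steps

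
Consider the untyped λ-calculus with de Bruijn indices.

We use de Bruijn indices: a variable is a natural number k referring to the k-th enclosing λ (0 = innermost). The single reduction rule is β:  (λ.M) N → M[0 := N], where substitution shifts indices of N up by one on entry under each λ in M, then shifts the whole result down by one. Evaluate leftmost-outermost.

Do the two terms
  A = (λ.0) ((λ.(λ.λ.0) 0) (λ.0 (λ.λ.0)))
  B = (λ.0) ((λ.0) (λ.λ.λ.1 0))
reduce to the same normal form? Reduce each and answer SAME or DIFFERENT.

Answer: DIFFERENT — A ⇓ λ.0, B ⇓ λ.λ.λ.1 0

Derivation:
Term A:
  start: (λ.0) ((λ.(λ.λ.0) 0) (λ.0 (λ.λ.0)))
  [1] (λ.(λ.λ.0) 0) (λ.0 (λ.λ.0))
  [2] (λ.λ.0) (λ.0 (λ.λ.0))
  [3] λ.0

Term B:
  start: (λ.0) ((λ.0) (λ.λ.λ.1 0))
  [1] (λ.0) (λ.λ.λ.1 0)
  [2] λ.λ.λ.1 0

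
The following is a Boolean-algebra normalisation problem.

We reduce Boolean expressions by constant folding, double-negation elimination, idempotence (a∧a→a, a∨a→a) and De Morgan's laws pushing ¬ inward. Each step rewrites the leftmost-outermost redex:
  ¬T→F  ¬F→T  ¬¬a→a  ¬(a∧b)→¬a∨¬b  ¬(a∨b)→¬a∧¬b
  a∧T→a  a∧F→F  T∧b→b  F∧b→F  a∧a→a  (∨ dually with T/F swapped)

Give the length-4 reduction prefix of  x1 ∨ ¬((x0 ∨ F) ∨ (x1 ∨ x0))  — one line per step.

Answer: after 4 steps: x1 ∨ (¬x0 ∧ ¬(x1 ∨ x0))

Derivation:
  start: x1 ∨ ¬((x0 ∨ F) ∨ (x1 ∨ x0))
  →1  x1 ∨ (¬(x0 ∨ F) ∧ ¬(x1 ∨ x0))
  →2  x1 ∨ ((¬x0 ∧ ¬F) ∧ ¬(x1 ∨ x0))
  →3  x1 ∨ ((¬x0 ∧ T) ∧ ¬(x1 ∨ x0))
  →4  x1 ∨ (¬x0 ∧ ¬(x1 ∨ x0))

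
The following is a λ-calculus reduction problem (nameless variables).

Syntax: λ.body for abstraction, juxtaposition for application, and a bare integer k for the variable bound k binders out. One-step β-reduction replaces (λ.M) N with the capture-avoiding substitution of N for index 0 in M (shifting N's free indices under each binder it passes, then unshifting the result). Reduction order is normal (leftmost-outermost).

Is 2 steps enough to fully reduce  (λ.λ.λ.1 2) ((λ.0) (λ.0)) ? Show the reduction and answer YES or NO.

Answer: YES — reaches normal form λ.λ.1 (λ.0) in 2 ≤ 2 steps

Reduction:
  start: (λ.λ.λ.1 2) ((λ.0) (λ.0))
  →1  λ.λ.1 ((λ.0) (λ.0))
  →2  λ.λ.1 (λ.0)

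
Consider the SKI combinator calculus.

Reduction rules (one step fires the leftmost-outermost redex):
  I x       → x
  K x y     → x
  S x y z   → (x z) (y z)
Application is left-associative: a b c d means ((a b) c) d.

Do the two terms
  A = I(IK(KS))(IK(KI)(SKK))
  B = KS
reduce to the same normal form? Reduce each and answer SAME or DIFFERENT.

Term A:
  start: I(IK(KS))(IK(KI)(SKK))
  [1] IK(KS)(IK(KI)(SKK))
  [2] K(KS)(IK(KI)(SKK))
  [3] KS

Term B:
  start: KS

Answer: SAME — A ⇓ KS, B ⇓ KS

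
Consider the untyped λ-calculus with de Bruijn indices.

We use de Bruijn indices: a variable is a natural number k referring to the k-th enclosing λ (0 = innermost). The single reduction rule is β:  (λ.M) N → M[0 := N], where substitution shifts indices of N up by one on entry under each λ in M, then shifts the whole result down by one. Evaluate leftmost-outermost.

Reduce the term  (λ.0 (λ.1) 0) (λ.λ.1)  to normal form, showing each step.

Answer: normal form = λ.λ.λ.1  (in 3 steps)

Derivation:
  start: (λ.0 (λ.1) 0) (λ.λ.1)
  step 1: (λ.λ.1) (λ.λ.λ.1) (λ.λ.1)
  step 2: (λ.λ.λ.λ.1) (λ.λ.1)
  step 3: λ.λ.λ.1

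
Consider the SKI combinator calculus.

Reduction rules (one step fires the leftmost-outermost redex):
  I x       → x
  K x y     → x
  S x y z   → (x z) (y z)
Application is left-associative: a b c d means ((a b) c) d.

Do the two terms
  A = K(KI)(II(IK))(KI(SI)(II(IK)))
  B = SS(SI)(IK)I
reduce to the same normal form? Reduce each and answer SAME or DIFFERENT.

Answer: SAME — A ⇓ I, B ⇓ I

Working:
Term A:
  start: K(KI)(II(IK))(KI(SI)(II(IK)))
  →1  KI(KI(SI)(II(IK)))
  →2  I

Term B:
  start: SS(SI)(IK)I
  →1  S(IK)(SI(IK))I
  →2  IKI(SI(IK)I)
  →3  KI(SI(IK)I)
  →4  I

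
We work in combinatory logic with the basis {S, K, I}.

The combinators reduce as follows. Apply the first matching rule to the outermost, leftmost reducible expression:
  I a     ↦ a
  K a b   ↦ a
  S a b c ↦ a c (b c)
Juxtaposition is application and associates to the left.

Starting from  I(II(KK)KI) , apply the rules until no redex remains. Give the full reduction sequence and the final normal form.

Answer: normal form = KI  (in 4 steps)

Derivation:
  start: I(II(KK)KI)
  →1  II(KK)KI
  →2  I(KK)KI
  →3  KKKI
  →4  KI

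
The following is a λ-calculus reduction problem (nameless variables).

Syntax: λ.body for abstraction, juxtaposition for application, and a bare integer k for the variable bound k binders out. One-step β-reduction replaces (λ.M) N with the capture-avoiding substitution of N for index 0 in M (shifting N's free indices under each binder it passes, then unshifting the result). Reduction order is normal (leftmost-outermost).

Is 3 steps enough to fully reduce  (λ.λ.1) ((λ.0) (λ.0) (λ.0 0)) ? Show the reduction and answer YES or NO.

Answer: YES — reaches normal form λ.λ.0 0 in 3 ≤ 3 steps

Reduction:
  start: (λ.λ.1) ((λ.0) (λ.0) (λ.0 0))
  step 1: λ.(λ.0) (λ.0) (λ.0 0)
  step 2: λ.(λ.0) (λ.0 0)
  step 3: λ.λ.0 0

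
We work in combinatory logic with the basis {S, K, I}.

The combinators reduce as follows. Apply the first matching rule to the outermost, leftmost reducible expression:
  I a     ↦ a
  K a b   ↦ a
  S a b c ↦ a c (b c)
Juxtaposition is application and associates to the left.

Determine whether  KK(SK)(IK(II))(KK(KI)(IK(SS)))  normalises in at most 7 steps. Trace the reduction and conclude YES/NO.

Answer: YES — reaches normal form KI in 4 ≤ 7 steps

Derivation:
  start: KK(SK)(IK(II))(KK(KI)(IK(SS)))
  step 1: K(IK(II))(KK(KI)(IK(SS)))
  step 2: IK(II)
  step 3: K(II)
  step 4: KI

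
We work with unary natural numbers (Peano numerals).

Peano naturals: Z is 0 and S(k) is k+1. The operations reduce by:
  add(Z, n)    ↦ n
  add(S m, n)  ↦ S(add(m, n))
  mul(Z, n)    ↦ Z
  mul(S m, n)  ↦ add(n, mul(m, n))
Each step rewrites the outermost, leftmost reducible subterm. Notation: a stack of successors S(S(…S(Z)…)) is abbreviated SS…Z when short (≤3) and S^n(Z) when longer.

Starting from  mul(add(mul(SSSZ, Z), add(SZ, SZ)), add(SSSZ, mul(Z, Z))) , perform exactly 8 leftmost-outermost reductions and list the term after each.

Answer: after 8 steps: mul(add(SZ, SZ), add(SSSZ, mul(Z, Z)))

Derivation:
  start: mul(add(mul(SSSZ, Z), add(SZ, SZ)), add(SSSZ, mul(Z, Z)))
  →1  mul(add(add(Z, mul(SSZ, Z)), add(SZ, SZ)), add(SSSZ, mul(Z, Z)))
  →2  mul(add(mul(SSZ, Z), add(SZ, SZ)), add(SSSZ, mul(Z, Z)))
  →3  mul(add(add(Z, mul(SZ, Z)), add(SZ, SZ)), add(SSSZ, mul(Z, Z)))
  →4  mul(add(mul(SZ, Z), add(SZ, SZ)), add(SSSZ, mul(Z, Z)))
  →5  mul(add(add(Z, mul(Z, Z)), add(SZ, SZ)), add(SSSZ, mul(Z, Z)))
  →6  mul(add(mul(Z, Z), add(SZ, SZ)), add(SSSZ, mul(Z, Z)))
  →7  mul(add(Z, add(SZ, SZ)), add(SSSZ, mul(Z, Z)))
  →8  mul(add(SZ, SZ), add(SSSZ, mul(Z, Z)))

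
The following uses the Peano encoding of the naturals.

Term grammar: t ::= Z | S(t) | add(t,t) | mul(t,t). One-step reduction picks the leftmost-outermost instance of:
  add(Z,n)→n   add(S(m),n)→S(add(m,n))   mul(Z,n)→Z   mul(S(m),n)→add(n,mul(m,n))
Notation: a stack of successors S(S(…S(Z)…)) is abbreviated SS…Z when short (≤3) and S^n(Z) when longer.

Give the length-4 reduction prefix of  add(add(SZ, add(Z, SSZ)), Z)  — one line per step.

  start: add(add(SZ, add(Z, SSZ)), Z)
  →1  add(S(add(Z, add(Z, SSZ))), Z)
  →2  S(add(add(Z, add(Z, SSZ)), Z))
  →3  S(add(add(Z, SSZ), Z))
  →4  S(add(SSZ, Z))

Answer: after 4 steps: S(add(SSZ, Z))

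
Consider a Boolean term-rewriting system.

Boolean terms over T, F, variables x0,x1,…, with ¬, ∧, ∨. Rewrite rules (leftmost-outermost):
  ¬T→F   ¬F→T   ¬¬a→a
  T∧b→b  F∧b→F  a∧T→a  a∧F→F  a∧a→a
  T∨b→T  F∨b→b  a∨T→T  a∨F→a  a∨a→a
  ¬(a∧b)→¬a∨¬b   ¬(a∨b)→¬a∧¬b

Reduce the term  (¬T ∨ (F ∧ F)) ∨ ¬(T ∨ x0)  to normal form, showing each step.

  start: (¬T ∨ (F ∧ F)) ∨ ¬(T ∨ x0)
  step 1: (F ∨ (F ∧ F)) ∨ ¬(T ∨ x0)
  step 2: (F ∧ F) ∨ ¬(T ∨ x0)
  step 3: F ∨ ¬(T ∨ x0)
  step 4: ¬(T ∨ x0)
  step 5: ¬T ∧ ¬x0
  step 6: F ∧ ¬x0
  step 7: F

Answer: normal form = F  (in 7 steps)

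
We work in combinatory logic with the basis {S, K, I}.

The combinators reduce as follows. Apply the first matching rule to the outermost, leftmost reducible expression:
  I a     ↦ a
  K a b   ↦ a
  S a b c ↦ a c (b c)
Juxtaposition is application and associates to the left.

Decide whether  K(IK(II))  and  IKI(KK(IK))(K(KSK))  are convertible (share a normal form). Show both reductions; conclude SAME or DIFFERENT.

Answer: DIFFERENT — A ⇓ K(KI), B ⇓ KS

Reduction:
Term A:
  start: K(IK(II))
  step 1: K(K(II))
  step 2: K(KI)

Term B:
  start: IKI(KK(IK))(K(KSK))
  step 1: KI(KK(IK))(K(KSK))
  step 2: I(K(KSK))
  step 3: K(KSK)
  step 4: KS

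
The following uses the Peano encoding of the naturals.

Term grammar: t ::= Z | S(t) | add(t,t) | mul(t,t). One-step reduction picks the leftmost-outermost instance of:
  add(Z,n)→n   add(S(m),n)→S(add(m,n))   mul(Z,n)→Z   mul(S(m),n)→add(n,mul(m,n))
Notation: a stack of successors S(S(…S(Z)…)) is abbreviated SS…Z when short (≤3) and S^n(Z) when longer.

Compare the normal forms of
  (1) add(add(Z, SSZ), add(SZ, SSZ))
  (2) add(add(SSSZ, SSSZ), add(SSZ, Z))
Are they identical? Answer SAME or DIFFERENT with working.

Answer: DIFFERENT — A ⇓ S^5(Z), B ⇓ S^8(Z)

Working:
Term A:
  start: add(add(Z, SSZ), add(SZ, SSZ))
  step 1: add(SSZ, add(SZ, SSZ))
  step 2: S(add(SZ, add(SZ, SSZ)))
  step 3: S(S(add(Z, add(SZ, SSZ))))
  step 4: S(S(add(SZ, SSZ)))
  step 5: S(S(S(add(Z, SSZ))))
  step 6: S^5(Z)

Term B:
  start: add(add(SSSZ, SSSZ), add(SSZ, Z))
  step 1: add(S(add(SSZ, SSSZ)), add(SSZ, Z))
  step 2: S(add(add(SSZ, SSSZ), add(SSZ, Z)))
  step 3: S(add(S(add(SZ, SSSZ)), add(SSZ, Z)))
  step 4: S(S(add(add(SZ, SSSZ), add(SSZ, Z))))
  step 5: S(S(add(S(add(Z, SSSZ)), add(SSZ, Z))))
  step 6: S(S(S(add(add(Z, SSSZ), add(SSZ, Z)))))
  step 7: S(S(S(add(SSSZ, add(SSZ, Z)))))
  step 8: S(S(S(S(add(SSZ, add(SSZ, Z))))))
  step 9: S(S(S(S(S(add(SZ, add(SSZ, Z)))))))
  step 10: S(S(S(S(S(S(add(Z, add(SSZ, Z))))))))
  step 11: S(S(S(S(S(S(add(SSZ, Z)))))))
  step 12: S(S(S(S(S(S(S(add(SZ, Z))))))))
  step 13: S(S(S(S(S(S(S(S(add(Z, Z)))))))))
  step 14: S^8(Z)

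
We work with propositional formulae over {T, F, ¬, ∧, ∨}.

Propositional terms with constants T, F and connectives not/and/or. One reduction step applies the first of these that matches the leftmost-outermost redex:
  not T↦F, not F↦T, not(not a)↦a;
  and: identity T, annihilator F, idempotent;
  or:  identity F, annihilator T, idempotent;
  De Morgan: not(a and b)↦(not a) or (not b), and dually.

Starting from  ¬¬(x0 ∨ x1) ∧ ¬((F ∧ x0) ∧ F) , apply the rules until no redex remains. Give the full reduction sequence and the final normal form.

  start: ¬¬(x0 ∨ x1) ∧ ¬((F ∧ x0) ∧ F)
  →1  (x0 ∨ x1) ∧ ¬((F ∧ x0) ∧ F)
  →2  (x0 ∨ x1) ∧ (¬(F ∧ x0) ∨ ¬F)
  →3  (x0 ∨ x1) ∧ ((¬F ∨ ¬x0) ∨ ¬F)
  →4  (x0 ∨ x1) ∧ ((T ∨ ¬x0) ∨ ¬F)
  →5  (x0 ∨ x1) ∧ (T ∨ ¬F)
  →6  (x0 ∨ x1) ∧ T
  →7  x0 ∨ x1

Answer: normal form = x0 ∨ x1  (in 7 steps)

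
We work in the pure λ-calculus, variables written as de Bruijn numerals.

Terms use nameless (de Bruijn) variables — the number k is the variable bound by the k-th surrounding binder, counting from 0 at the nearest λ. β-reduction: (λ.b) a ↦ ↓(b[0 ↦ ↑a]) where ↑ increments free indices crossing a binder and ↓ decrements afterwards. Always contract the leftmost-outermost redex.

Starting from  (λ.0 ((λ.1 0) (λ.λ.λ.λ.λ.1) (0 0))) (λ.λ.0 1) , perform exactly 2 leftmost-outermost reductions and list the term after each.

Answer: after 2 steps: λ.0 ((λ.(λ.λ.0 1) 0) (λ.λ.λ.λ.λ.1) ((λ.λ.0 1) (λ.λ.0 1)))

Reduction:
  start: (λ.0 ((λ.1 0) (λ.λ.λ.λ.λ.1) (0 0))) (λ.λ.0 1)
  [1] (λ.λ.0 1) ((λ.(λ.λ.0 1) 0) (λ.λ.λ.λ.λ.1) ((λ.λ.0 1) (λ.λ.0 1)))
  [2] λ.0 ((λ.(λ.λ.0 1) 0) (λ.λ.λ.λ.λ.1) ((λ.λ.0 1) (λ.λ.0 1)))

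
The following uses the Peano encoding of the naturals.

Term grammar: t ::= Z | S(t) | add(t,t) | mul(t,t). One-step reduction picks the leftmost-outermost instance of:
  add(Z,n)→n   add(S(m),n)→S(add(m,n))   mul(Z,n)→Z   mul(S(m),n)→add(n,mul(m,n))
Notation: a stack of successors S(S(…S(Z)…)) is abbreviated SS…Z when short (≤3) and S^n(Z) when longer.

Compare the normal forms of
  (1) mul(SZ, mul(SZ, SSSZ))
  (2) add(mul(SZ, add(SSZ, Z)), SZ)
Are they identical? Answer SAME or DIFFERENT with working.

Answer: SAME — A ⇓ SSSZ, B ⇓ SSSZ

Derivation:
Term A:
  start: mul(SZ, mul(SZ, SSSZ))
  step 1: add(mul(SZ, SSSZ), mul(Z, mul(SZ, SSSZ)))
  step 2: add(add(SSSZ, mul(Z, SSSZ)), mul(Z, mul(SZ, SSSZ)))
  step 3: add(S(add(SSZ, mul(Z, SSSZ))), mul(Z, mul(SZ, SSSZ)))
  step 4: S(add(add(SSZ, mul(Z, SSSZ)), mul(Z, mul(SZ, SSSZ))))
  step 5: S(add(S(add(SZ, mul(Z, SSSZ))), mul(Z, mul(SZ, SSSZ))))
  step 6: S(S(add(add(SZ, mul(Z, SSSZ)), mul(Z, mul(SZ, SSSZ)))))
  step 7: S(S(add(S(add(Z, mul(Z, SSSZ))), mul(Z, mul(SZ, SSSZ)))))
  step 8: S(S(S(add(add(Z, mul(Z, SSSZ)), mul(Z, mul(SZ, SSSZ))))))
  step 9: S(S(S(add(mul(Z, SSSZ), mul(Z, mul(SZ, SSSZ))))))
  step 10: S(S(S(add(Z, mul(Z, mul(SZ, SSSZ))))))
  step 11: S(S(S(mul(Z, mul(SZ, SSSZ)))))
  step 12: SSSZ

Term B:
  start: add(mul(SZ, add(SSZ, Z)), SZ)
  step 1: add(add(add(SSZ, Z), mul(Z, add(SSZ, Z))), SZ)
  step 2: add(add(S(add(SZ, Z)), mul(Z, add(SSZ, Z))), SZ)
  step 3: add(S(add(add(SZ, Z), mul(Z, add(SSZ, Z)))), SZ)
  step 4: S(add(add(add(SZ, Z), mul(Z, add(SSZ, Z))), SZ))
  step 5: S(add(add(S(add(Z, Z)), mul(Z, add(SSZ, Z))), SZ))
  step 6: S(add(S(add(add(Z, Z), mul(Z, add(SSZ, Z)))), SZ))
  step 7: S(S(add(add(add(Z, Z), mul(Z, add(SSZ, Z))), SZ)))
  step 8: S(S(add(add(Z, mul(Z, add(SSZ, Z))), SZ)))
  step 9: S(S(add(mul(Z, add(SSZ, Z)), SZ)))
  step 10: S(S(add(Z, SZ)))
  step 11: SSSZ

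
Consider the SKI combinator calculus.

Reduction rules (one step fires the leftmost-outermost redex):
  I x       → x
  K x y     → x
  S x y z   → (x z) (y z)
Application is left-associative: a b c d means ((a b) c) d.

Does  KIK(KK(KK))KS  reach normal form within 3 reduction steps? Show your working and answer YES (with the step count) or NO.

  start: KIK(KK(KK))KS
  step 1: I(KK(KK))KS
  step 2: KK(KK)KS
  step 3: KKS

Answer: NO — after 3 steps the term is KKS, not yet normal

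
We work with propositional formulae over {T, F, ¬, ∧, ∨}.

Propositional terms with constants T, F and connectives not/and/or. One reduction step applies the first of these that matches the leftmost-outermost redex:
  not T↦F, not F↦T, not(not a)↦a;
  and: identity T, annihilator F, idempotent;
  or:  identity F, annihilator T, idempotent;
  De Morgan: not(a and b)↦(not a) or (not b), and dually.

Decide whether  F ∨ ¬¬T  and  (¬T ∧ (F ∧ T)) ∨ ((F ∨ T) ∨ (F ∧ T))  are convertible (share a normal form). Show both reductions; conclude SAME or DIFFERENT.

Term A:
  start: F ∨ ¬¬T
  [1] ¬¬T
  [2] T

Term B:
  start: (¬T ∧ (F ∧ T)) ∨ ((F ∨ T) ∨ (F ∧ T))
  [1] (F ∧ (F ∧ T)) ∨ ((F ∨ T) ∨ (F ∧ T))
  [2] F ∨ ((F ∨ T) ∨ (F ∧ T))
  [3] (F ∨ T) ∨ (F ∧ T)
  [4] T ∨ (F ∧ T)
  [5] T

Answer: SAME — A ⇓ T, B ⇓ T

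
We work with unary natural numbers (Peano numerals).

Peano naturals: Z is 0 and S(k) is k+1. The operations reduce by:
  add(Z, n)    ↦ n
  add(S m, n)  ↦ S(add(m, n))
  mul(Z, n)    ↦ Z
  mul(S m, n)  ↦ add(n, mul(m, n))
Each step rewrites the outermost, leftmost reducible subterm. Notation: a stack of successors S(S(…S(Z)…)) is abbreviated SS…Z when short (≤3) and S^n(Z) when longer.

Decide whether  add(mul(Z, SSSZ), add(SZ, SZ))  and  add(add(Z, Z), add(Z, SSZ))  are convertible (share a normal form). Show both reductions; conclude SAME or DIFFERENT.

Answer: SAME — A ⇓ SSZ, B ⇓ SSZ

Reduction:
Term A:
  start: add(mul(Z, SSSZ), add(SZ, SZ))
  step 1: add(Z, add(SZ, SZ))
  step 2: add(SZ, SZ)
  step 3: S(add(Z, SZ))
  step 4: SSZ

Term B:
  start: add(add(Z, Z), add(Z, SSZ))
  step 1: add(Z, add(Z, SSZ))
  step 2: add(Z, SSZ)
  step 3: SSZ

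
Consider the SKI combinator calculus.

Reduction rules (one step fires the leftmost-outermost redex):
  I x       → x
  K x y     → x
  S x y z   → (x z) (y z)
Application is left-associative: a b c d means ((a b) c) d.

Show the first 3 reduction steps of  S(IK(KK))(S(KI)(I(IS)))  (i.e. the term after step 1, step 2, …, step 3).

  start: S(IK(KK))(S(KI)(I(IS)))
  step 1: S(K(KK))(S(KI)(I(IS)))
  step 2: S(K(KK))(S(KI)(IS))
  step 3: S(K(KK))(S(KI)S)

Answer: after 3 steps: S(K(KK))(S(KI)S)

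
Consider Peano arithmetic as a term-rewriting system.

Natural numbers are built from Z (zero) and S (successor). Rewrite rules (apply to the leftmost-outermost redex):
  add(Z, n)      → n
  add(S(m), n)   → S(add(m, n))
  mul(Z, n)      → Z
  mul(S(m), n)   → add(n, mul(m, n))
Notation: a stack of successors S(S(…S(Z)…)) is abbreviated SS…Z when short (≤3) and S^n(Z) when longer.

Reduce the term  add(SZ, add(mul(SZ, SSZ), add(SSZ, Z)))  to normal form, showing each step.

  start: add(SZ, add(mul(SZ, SSZ), add(SSZ, Z)))
  →1  S(add(Z, add(mul(SZ, SSZ), add(SSZ, Z))))
  →2  S(add(mul(SZ, SSZ), add(SSZ, Z)))
  →3  S(add(add(SSZ, mul(Z, SSZ)), add(SSZ, Z)))
  →4  S(add(S(add(SZ, mul(Z, SSZ))), add(SSZ, Z)))
  →5  S(S(add(add(SZ, mul(Z, SSZ)), add(SSZ, Z))))
  →6  S(S(add(S(add(Z, mul(Z, SSZ))), add(SSZ, Z))))
  →7  S(S(S(add(add(Z, mul(Z, SSZ)), add(SSZ, Z)))))
  →8  S(S(S(add(mul(Z, SSZ), add(SSZ, Z)))))
  →9  S(S(S(add(Z, add(SSZ, Z)))))
  →10  S(S(S(add(SSZ, Z))))
  →11  S(S(S(S(add(SZ, Z)))))
  →12  S(S(S(S(S(add(Z, Z))))))
  →13  S^5(Z)

Answer: normal form = S^5(Z)  (in 13 steps)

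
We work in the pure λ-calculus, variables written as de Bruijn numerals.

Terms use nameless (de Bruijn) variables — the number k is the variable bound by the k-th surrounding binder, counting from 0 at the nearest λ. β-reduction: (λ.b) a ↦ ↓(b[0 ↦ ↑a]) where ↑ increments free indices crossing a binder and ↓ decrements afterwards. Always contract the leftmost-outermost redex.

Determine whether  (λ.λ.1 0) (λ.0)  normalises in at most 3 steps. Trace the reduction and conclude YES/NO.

  start: (λ.λ.1 0) (λ.0)
  [1] λ.(λ.0) 0
  [2] λ.0

Answer: YES — reaches normal form λ.0 in 2 ≤ 3 steps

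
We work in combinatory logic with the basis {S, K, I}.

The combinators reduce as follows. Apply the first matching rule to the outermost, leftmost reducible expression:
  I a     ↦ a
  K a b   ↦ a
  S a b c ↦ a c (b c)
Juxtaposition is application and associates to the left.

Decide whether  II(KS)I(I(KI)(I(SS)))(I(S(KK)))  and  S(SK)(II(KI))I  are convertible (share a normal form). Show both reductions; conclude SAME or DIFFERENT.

Term A:
  start: II(KS)I(I(KI)(I(SS)))(I(S(KK)))
  step 1: I(KS)I(I(KI)(I(SS)))(I(S(KK)))
  step 2: KSI(I(KI)(I(SS)))(I(S(KK)))
  step 3: S(I(KI)(I(SS)))(I(S(KK)))
  step 4: S(KI(I(SS)))(I(S(KK)))
  step 5: SI(I(S(KK)))
  step 6: SI(S(KK))

Term B:
  start: S(SK)(II(KI))I
  step 1: SKI(II(KI)I)
  step 2: K(II(KI)I)(I(II(KI)I))
  step 3: II(KI)I
  step 4: I(KI)I
  step 5: KII
  step 6: I

Answer: DIFFERENT — A ⇓ SI(S(KK)), B ⇓ I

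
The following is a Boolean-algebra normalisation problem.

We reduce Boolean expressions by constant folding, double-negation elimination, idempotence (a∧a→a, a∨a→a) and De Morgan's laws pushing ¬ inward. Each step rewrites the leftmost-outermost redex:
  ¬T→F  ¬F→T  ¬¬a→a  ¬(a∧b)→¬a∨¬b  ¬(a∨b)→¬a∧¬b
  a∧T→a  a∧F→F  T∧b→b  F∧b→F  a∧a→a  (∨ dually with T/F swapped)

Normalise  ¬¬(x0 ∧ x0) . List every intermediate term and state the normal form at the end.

  start: ¬¬(x0 ∧ x0)
  step 1: x0 ∧ x0
  step 2: x0

Answer: normal form = x0  (in 2 steps)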